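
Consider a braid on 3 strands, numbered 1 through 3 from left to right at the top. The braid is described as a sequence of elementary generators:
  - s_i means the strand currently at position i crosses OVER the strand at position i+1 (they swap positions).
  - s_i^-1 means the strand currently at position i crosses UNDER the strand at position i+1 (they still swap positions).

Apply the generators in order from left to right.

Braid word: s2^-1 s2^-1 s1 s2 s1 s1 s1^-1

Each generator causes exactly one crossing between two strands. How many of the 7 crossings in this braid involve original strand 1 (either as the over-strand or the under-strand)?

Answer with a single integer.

Gen 1: crossing 2x3. Involves strand 1? no. Count so far: 0
Gen 2: crossing 3x2. Involves strand 1? no. Count so far: 0
Gen 3: crossing 1x2. Involves strand 1? yes. Count so far: 1
Gen 4: crossing 1x3. Involves strand 1? yes. Count so far: 2
Gen 5: crossing 2x3. Involves strand 1? no. Count so far: 2
Gen 6: crossing 3x2. Involves strand 1? no. Count so far: 2
Gen 7: crossing 2x3. Involves strand 1? no. Count so far: 2

Answer: 2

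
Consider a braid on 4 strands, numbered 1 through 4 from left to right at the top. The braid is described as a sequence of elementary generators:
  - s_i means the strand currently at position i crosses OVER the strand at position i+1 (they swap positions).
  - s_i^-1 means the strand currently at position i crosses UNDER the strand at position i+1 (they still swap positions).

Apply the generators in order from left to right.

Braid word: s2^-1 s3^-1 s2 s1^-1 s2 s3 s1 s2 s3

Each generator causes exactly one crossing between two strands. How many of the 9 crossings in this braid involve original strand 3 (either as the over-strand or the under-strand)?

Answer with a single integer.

Gen 1: crossing 2x3. Involves strand 3? yes. Count so far: 1
Gen 2: crossing 2x4. Involves strand 3? no. Count so far: 1
Gen 3: crossing 3x4. Involves strand 3? yes. Count so far: 2
Gen 4: crossing 1x4. Involves strand 3? no. Count so far: 2
Gen 5: crossing 1x3. Involves strand 3? yes. Count so far: 3
Gen 6: crossing 1x2. Involves strand 3? no. Count so far: 3
Gen 7: crossing 4x3. Involves strand 3? yes. Count so far: 4
Gen 8: crossing 4x2. Involves strand 3? no. Count so far: 4
Gen 9: crossing 4x1. Involves strand 3? no. Count so far: 4

Answer: 4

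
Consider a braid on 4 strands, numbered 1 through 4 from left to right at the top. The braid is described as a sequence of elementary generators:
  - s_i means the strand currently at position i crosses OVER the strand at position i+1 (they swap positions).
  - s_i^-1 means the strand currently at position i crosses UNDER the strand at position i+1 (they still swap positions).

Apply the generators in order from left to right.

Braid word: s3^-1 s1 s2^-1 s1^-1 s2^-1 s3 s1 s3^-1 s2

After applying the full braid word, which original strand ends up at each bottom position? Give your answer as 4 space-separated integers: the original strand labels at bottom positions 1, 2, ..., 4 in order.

Gen 1 (s3^-1): strand 3 crosses under strand 4. Perm now: [1 2 4 3]
Gen 2 (s1): strand 1 crosses over strand 2. Perm now: [2 1 4 3]
Gen 3 (s2^-1): strand 1 crosses under strand 4. Perm now: [2 4 1 3]
Gen 4 (s1^-1): strand 2 crosses under strand 4. Perm now: [4 2 1 3]
Gen 5 (s2^-1): strand 2 crosses under strand 1. Perm now: [4 1 2 3]
Gen 6 (s3): strand 2 crosses over strand 3. Perm now: [4 1 3 2]
Gen 7 (s1): strand 4 crosses over strand 1. Perm now: [1 4 3 2]
Gen 8 (s3^-1): strand 3 crosses under strand 2. Perm now: [1 4 2 3]
Gen 9 (s2): strand 4 crosses over strand 2. Perm now: [1 2 4 3]

Answer: 1 2 4 3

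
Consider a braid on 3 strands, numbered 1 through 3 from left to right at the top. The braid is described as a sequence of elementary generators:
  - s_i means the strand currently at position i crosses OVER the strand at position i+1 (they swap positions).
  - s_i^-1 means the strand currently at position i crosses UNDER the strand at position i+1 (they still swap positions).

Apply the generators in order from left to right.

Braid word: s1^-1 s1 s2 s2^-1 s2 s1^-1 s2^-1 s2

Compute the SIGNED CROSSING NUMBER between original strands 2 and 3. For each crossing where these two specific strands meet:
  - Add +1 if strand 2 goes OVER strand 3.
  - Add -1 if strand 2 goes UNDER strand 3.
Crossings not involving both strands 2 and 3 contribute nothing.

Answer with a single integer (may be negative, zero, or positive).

Gen 1: crossing 1x2. Both 2&3? no. Sum: 0
Gen 2: crossing 2x1. Both 2&3? no. Sum: 0
Gen 3: 2 over 3. Both 2&3? yes. Contrib: +1. Sum: 1
Gen 4: 3 under 2. Both 2&3? yes. Contrib: +1. Sum: 2
Gen 5: 2 over 3. Both 2&3? yes. Contrib: +1. Sum: 3
Gen 6: crossing 1x3. Both 2&3? no. Sum: 3
Gen 7: crossing 1x2. Both 2&3? no. Sum: 3
Gen 8: crossing 2x1. Both 2&3? no. Sum: 3

Answer: 3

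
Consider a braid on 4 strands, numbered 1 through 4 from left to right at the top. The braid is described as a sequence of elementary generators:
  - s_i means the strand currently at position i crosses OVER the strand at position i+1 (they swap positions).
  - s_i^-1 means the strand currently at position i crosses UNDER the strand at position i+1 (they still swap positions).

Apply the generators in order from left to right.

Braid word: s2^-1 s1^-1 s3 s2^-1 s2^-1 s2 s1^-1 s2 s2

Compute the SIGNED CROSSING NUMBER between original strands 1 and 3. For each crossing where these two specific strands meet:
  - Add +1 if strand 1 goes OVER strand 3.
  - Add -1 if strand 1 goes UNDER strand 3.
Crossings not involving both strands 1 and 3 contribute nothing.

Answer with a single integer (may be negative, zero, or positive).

Gen 1: crossing 2x3. Both 1&3? no. Sum: 0
Gen 2: 1 under 3. Both 1&3? yes. Contrib: -1. Sum: -1
Gen 3: crossing 2x4. Both 1&3? no. Sum: -1
Gen 4: crossing 1x4. Both 1&3? no. Sum: -1
Gen 5: crossing 4x1. Both 1&3? no. Sum: -1
Gen 6: crossing 1x4. Both 1&3? no. Sum: -1
Gen 7: crossing 3x4. Both 1&3? no. Sum: -1
Gen 8: 3 over 1. Both 1&3? yes. Contrib: -1. Sum: -2
Gen 9: 1 over 3. Both 1&3? yes. Contrib: +1. Sum: -1

Answer: -1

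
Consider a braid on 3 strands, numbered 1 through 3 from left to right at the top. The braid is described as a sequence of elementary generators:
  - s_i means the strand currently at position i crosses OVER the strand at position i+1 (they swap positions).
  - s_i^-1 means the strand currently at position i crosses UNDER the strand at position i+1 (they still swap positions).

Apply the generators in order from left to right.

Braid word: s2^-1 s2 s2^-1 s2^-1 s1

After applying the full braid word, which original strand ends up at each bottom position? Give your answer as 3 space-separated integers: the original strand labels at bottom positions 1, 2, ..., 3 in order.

Answer: 2 1 3

Derivation:
Gen 1 (s2^-1): strand 2 crosses under strand 3. Perm now: [1 3 2]
Gen 2 (s2): strand 3 crosses over strand 2. Perm now: [1 2 3]
Gen 3 (s2^-1): strand 2 crosses under strand 3. Perm now: [1 3 2]
Gen 4 (s2^-1): strand 3 crosses under strand 2. Perm now: [1 2 3]
Gen 5 (s1): strand 1 crosses over strand 2. Perm now: [2 1 3]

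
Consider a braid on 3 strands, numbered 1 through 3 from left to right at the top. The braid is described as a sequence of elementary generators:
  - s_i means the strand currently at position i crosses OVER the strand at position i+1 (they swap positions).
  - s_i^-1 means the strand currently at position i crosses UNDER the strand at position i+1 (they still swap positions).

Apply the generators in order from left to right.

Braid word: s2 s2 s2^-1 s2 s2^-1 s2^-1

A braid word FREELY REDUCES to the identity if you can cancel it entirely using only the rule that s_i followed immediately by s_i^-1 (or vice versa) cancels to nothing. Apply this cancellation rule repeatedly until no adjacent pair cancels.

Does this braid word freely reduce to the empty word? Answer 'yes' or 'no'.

Gen 1 (s2): push. Stack: [s2]
Gen 2 (s2): push. Stack: [s2 s2]
Gen 3 (s2^-1): cancels prior s2. Stack: [s2]
Gen 4 (s2): push. Stack: [s2 s2]
Gen 5 (s2^-1): cancels prior s2. Stack: [s2]
Gen 6 (s2^-1): cancels prior s2. Stack: []
Reduced word: (empty)

Answer: yes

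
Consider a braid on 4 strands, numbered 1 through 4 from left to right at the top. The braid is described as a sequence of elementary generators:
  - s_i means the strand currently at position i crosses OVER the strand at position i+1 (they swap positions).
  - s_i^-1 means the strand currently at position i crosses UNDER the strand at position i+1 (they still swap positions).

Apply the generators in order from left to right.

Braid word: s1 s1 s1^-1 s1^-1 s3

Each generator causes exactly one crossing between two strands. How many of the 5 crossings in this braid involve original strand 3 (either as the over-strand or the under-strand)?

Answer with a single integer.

Gen 1: crossing 1x2. Involves strand 3? no. Count so far: 0
Gen 2: crossing 2x1. Involves strand 3? no. Count so far: 0
Gen 3: crossing 1x2. Involves strand 3? no. Count so far: 0
Gen 4: crossing 2x1. Involves strand 3? no. Count so far: 0
Gen 5: crossing 3x4. Involves strand 3? yes. Count so far: 1

Answer: 1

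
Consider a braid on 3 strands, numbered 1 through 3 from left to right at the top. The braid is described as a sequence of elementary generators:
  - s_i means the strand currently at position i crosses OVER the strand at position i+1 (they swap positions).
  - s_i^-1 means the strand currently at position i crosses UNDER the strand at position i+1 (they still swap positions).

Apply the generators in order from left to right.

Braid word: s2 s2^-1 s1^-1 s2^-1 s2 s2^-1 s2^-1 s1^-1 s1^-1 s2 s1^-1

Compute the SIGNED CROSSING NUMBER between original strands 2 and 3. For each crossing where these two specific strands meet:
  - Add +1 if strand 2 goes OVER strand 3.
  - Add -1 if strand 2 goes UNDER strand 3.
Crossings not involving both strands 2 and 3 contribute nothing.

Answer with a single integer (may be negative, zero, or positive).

Answer: 1

Derivation:
Gen 1: 2 over 3. Both 2&3? yes. Contrib: +1. Sum: 1
Gen 2: 3 under 2. Both 2&3? yes. Contrib: +1. Sum: 2
Gen 3: crossing 1x2. Both 2&3? no. Sum: 2
Gen 4: crossing 1x3. Both 2&3? no. Sum: 2
Gen 5: crossing 3x1. Both 2&3? no. Sum: 2
Gen 6: crossing 1x3. Both 2&3? no. Sum: 2
Gen 7: crossing 3x1. Both 2&3? no. Sum: 2
Gen 8: crossing 2x1. Both 2&3? no. Sum: 2
Gen 9: crossing 1x2. Both 2&3? no. Sum: 2
Gen 10: crossing 1x3. Both 2&3? no. Sum: 2
Gen 11: 2 under 3. Both 2&3? yes. Contrib: -1. Sum: 1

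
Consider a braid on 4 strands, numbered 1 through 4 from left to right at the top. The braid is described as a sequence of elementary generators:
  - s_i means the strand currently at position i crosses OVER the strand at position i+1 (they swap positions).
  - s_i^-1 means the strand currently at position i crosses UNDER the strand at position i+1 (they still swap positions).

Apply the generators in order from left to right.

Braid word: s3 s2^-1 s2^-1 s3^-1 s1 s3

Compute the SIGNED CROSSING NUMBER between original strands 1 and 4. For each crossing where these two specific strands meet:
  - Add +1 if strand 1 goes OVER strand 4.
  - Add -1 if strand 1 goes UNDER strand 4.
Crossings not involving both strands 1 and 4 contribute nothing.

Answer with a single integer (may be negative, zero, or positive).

Answer: 0

Derivation:
Gen 1: crossing 3x4. Both 1&4? no. Sum: 0
Gen 2: crossing 2x4. Both 1&4? no. Sum: 0
Gen 3: crossing 4x2. Both 1&4? no. Sum: 0
Gen 4: crossing 4x3. Both 1&4? no. Sum: 0
Gen 5: crossing 1x2. Both 1&4? no. Sum: 0
Gen 6: crossing 3x4. Both 1&4? no. Sum: 0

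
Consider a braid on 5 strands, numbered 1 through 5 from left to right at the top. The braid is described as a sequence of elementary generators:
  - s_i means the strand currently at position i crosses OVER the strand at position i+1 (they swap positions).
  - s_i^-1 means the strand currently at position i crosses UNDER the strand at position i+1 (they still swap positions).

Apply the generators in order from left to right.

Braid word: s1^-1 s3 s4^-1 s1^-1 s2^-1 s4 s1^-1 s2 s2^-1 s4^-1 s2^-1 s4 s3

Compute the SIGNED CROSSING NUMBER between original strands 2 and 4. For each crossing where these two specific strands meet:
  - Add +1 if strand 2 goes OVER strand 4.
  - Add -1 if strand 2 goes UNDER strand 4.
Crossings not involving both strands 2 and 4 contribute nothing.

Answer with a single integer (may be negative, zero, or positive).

Gen 1: crossing 1x2. Both 2&4? no. Sum: 0
Gen 2: crossing 3x4. Both 2&4? no. Sum: 0
Gen 3: crossing 3x5. Both 2&4? no. Sum: 0
Gen 4: crossing 2x1. Both 2&4? no. Sum: 0
Gen 5: 2 under 4. Both 2&4? yes. Contrib: -1. Sum: -1
Gen 6: crossing 5x3. Both 2&4? no. Sum: -1
Gen 7: crossing 1x4. Both 2&4? no. Sum: -1
Gen 8: crossing 1x2. Both 2&4? no. Sum: -1
Gen 9: crossing 2x1. Both 2&4? no. Sum: -1
Gen 10: crossing 3x5. Both 2&4? no. Sum: -1
Gen 11: crossing 1x2. Both 2&4? no. Sum: -1
Gen 12: crossing 5x3. Both 2&4? no. Sum: -1
Gen 13: crossing 1x3. Both 2&4? no. Sum: -1

Answer: -1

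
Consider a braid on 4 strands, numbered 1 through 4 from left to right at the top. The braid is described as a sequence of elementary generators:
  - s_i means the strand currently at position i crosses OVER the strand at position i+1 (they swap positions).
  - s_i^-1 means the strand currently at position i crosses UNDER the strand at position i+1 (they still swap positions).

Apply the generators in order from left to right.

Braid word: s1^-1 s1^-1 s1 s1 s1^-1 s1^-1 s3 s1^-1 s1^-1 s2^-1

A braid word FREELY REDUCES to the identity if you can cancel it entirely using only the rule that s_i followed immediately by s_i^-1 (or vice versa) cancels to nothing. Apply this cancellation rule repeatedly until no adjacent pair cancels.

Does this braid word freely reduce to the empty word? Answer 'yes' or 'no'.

Answer: no

Derivation:
Gen 1 (s1^-1): push. Stack: [s1^-1]
Gen 2 (s1^-1): push. Stack: [s1^-1 s1^-1]
Gen 3 (s1): cancels prior s1^-1. Stack: [s1^-1]
Gen 4 (s1): cancels prior s1^-1. Stack: []
Gen 5 (s1^-1): push. Stack: [s1^-1]
Gen 6 (s1^-1): push. Stack: [s1^-1 s1^-1]
Gen 7 (s3): push. Stack: [s1^-1 s1^-1 s3]
Gen 8 (s1^-1): push. Stack: [s1^-1 s1^-1 s3 s1^-1]
Gen 9 (s1^-1): push. Stack: [s1^-1 s1^-1 s3 s1^-1 s1^-1]
Gen 10 (s2^-1): push. Stack: [s1^-1 s1^-1 s3 s1^-1 s1^-1 s2^-1]
Reduced word: s1^-1 s1^-1 s3 s1^-1 s1^-1 s2^-1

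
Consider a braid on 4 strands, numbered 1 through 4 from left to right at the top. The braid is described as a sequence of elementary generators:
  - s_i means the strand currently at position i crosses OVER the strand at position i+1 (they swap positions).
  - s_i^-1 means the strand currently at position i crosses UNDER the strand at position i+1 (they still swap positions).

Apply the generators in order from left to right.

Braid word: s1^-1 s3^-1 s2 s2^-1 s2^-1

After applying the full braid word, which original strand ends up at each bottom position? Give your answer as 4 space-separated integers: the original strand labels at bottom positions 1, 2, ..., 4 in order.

Answer: 2 4 1 3

Derivation:
Gen 1 (s1^-1): strand 1 crosses under strand 2. Perm now: [2 1 3 4]
Gen 2 (s3^-1): strand 3 crosses under strand 4. Perm now: [2 1 4 3]
Gen 3 (s2): strand 1 crosses over strand 4. Perm now: [2 4 1 3]
Gen 4 (s2^-1): strand 4 crosses under strand 1. Perm now: [2 1 4 3]
Gen 5 (s2^-1): strand 1 crosses under strand 4. Perm now: [2 4 1 3]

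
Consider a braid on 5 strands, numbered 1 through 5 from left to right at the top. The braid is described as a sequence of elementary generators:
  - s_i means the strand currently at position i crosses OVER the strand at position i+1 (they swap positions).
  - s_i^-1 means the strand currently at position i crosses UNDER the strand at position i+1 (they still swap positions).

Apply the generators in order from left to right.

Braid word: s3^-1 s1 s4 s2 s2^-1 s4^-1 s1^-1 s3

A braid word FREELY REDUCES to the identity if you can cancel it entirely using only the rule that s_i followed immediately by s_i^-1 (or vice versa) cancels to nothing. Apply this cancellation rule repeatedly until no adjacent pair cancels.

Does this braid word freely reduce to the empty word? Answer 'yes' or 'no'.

Gen 1 (s3^-1): push. Stack: [s3^-1]
Gen 2 (s1): push. Stack: [s3^-1 s1]
Gen 3 (s4): push. Stack: [s3^-1 s1 s4]
Gen 4 (s2): push. Stack: [s3^-1 s1 s4 s2]
Gen 5 (s2^-1): cancels prior s2. Stack: [s3^-1 s1 s4]
Gen 6 (s4^-1): cancels prior s4. Stack: [s3^-1 s1]
Gen 7 (s1^-1): cancels prior s1. Stack: [s3^-1]
Gen 8 (s3): cancels prior s3^-1. Stack: []
Reduced word: (empty)

Answer: yes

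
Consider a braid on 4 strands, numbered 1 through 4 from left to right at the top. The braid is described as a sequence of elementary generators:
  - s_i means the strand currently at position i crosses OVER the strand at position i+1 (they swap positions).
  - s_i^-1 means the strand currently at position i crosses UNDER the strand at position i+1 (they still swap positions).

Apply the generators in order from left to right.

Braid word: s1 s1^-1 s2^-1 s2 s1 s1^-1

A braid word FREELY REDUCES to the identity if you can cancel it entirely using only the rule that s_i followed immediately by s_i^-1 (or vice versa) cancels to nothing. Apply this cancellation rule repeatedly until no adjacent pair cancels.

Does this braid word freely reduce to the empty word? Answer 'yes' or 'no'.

Gen 1 (s1): push. Stack: [s1]
Gen 2 (s1^-1): cancels prior s1. Stack: []
Gen 3 (s2^-1): push. Stack: [s2^-1]
Gen 4 (s2): cancels prior s2^-1. Stack: []
Gen 5 (s1): push. Stack: [s1]
Gen 6 (s1^-1): cancels prior s1. Stack: []
Reduced word: (empty)

Answer: yes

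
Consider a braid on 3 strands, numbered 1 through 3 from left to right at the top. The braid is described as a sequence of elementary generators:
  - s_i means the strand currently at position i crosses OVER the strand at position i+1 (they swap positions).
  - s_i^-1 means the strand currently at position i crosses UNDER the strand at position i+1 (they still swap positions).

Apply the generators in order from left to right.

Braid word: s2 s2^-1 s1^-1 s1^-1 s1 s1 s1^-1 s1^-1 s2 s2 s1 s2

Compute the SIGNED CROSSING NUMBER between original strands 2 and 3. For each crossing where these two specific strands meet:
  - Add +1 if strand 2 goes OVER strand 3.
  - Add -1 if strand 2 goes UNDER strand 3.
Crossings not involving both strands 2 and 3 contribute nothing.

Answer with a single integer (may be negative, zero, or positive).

Gen 1: 2 over 3. Both 2&3? yes. Contrib: +1. Sum: 1
Gen 2: 3 under 2. Both 2&3? yes. Contrib: +1. Sum: 2
Gen 3: crossing 1x2. Both 2&3? no. Sum: 2
Gen 4: crossing 2x1. Both 2&3? no. Sum: 2
Gen 5: crossing 1x2. Both 2&3? no. Sum: 2
Gen 6: crossing 2x1. Both 2&3? no. Sum: 2
Gen 7: crossing 1x2. Both 2&3? no. Sum: 2
Gen 8: crossing 2x1. Both 2&3? no. Sum: 2
Gen 9: 2 over 3. Both 2&3? yes. Contrib: +1. Sum: 3
Gen 10: 3 over 2. Both 2&3? yes. Contrib: -1. Sum: 2
Gen 11: crossing 1x2. Both 2&3? no. Sum: 2
Gen 12: crossing 1x3. Both 2&3? no. Sum: 2

Answer: 2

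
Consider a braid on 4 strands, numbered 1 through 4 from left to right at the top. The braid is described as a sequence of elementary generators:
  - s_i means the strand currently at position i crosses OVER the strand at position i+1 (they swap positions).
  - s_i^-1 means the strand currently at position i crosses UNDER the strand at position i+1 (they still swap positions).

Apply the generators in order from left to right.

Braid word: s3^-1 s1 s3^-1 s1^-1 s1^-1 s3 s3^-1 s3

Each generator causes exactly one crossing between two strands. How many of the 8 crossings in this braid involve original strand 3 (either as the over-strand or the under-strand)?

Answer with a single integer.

Answer: 5

Derivation:
Gen 1: crossing 3x4. Involves strand 3? yes. Count so far: 1
Gen 2: crossing 1x2. Involves strand 3? no. Count so far: 1
Gen 3: crossing 4x3. Involves strand 3? yes. Count so far: 2
Gen 4: crossing 2x1. Involves strand 3? no. Count so far: 2
Gen 5: crossing 1x2. Involves strand 3? no. Count so far: 2
Gen 6: crossing 3x4. Involves strand 3? yes. Count so far: 3
Gen 7: crossing 4x3. Involves strand 3? yes. Count so far: 4
Gen 8: crossing 3x4. Involves strand 3? yes. Count so far: 5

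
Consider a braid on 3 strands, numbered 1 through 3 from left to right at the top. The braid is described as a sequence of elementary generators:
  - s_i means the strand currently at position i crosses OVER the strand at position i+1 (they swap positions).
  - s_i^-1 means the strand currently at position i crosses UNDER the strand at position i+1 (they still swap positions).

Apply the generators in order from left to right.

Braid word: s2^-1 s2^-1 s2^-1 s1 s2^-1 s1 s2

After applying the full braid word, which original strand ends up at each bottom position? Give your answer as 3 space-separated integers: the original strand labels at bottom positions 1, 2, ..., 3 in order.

Gen 1 (s2^-1): strand 2 crosses under strand 3. Perm now: [1 3 2]
Gen 2 (s2^-1): strand 3 crosses under strand 2. Perm now: [1 2 3]
Gen 3 (s2^-1): strand 2 crosses under strand 3. Perm now: [1 3 2]
Gen 4 (s1): strand 1 crosses over strand 3. Perm now: [3 1 2]
Gen 5 (s2^-1): strand 1 crosses under strand 2. Perm now: [3 2 1]
Gen 6 (s1): strand 3 crosses over strand 2. Perm now: [2 3 1]
Gen 7 (s2): strand 3 crosses over strand 1. Perm now: [2 1 3]

Answer: 2 1 3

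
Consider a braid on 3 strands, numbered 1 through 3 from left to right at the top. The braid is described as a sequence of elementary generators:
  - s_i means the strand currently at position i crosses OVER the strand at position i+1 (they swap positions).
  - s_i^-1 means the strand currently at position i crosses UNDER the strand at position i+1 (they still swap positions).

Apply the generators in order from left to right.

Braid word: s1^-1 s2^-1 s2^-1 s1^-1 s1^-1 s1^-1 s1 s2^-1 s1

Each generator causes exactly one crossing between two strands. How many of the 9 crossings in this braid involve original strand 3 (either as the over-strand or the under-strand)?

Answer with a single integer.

Gen 1: crossing 1x2. Involves strand 3? no. Count so far: 0
Gen 2: crossing 1x3. Involves strand 3? yes. Count so far: 1
Gen 3: crossing 3x1. Involves strand 3? yes. Count so far: 2
Gen 4: crossing 2x1. Involves strand 3? no. Count so far: 2
Gen 5: crossing 1x2. Involves strand 3? no. Count so far: 2
Gen 6: crossing 2x1. Involves strand 3? no. Count so far: 2
Gen 7: crossing 1x2. Involves strand 3? no. Count so far: 2
Gen 8: crossing 1x3. Involves strand 3? yes. Count so far: 3
Gen 9: crossing 2x3. Involves strand 3? yes. Count so far: 4

Answer: 4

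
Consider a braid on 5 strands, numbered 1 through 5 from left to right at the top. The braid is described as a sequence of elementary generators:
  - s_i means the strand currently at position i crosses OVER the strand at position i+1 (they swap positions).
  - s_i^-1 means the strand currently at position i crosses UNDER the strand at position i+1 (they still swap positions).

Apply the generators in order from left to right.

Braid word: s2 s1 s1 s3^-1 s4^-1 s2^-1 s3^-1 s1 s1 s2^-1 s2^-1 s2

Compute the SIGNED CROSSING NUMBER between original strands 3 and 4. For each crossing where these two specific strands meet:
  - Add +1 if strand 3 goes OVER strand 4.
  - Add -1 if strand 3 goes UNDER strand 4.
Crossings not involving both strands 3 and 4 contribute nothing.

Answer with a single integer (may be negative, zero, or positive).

Answer: -1

Derivation:
Gen 1: crossing 2x3. Both 3&4? no. Sum: 0
Gen 2: crossing 1x3. Both 3&4? no. Sum: 0
Gen 3: crossing 3x1. Both 3&4? no. Sum: 0
Gen 4: crossing 2x4. Both 3&4? no. Sum: 0
Gen 5: crossing 2x5. Both 3&4? no. Sum: 0
Gen 6: 3 under 4. Both 3&4? yes. Contrib: -1. Sum: -1
Gen 7: crossing 3x5. Both 3&4? no. Sum: -1
Gen 8: crossing 1x4. Both 3&4? no. Sum: -1
Gen 9: crossing 4x1. Both 3&4? no. Sum: -1
Gen 10: crossing 4x5. Both 3&4? no. Sum: -1
Gen 11: crossing 5x4. Both 3&4? no. Sum: -1
Gen 12: crossing 4x5. Both 3&4? no. Sum: -1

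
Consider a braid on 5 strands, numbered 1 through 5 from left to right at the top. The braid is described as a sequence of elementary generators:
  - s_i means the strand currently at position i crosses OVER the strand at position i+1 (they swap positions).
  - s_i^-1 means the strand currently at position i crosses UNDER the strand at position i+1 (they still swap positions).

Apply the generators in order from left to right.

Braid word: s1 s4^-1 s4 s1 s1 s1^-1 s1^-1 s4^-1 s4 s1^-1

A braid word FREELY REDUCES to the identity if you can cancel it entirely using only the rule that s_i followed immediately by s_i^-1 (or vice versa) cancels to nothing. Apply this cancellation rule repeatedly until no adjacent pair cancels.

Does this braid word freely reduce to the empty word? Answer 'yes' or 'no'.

Gen 1 (s1): push. Stack: [s1]
Gen 2 (s4^-1): push. Stack: [s1 s4^-1]
Gen 3 (s4): cancels prior s4^-1. Stack: [s1]
Gen 4 (s1): push. Stack: [s1 s1]
Gen 5 (s1): push. Stack: [s1 s1 s1]
Gen 6 (s1^-1): cancels prior s1. Stack: [s1 s1]
Gen 7 (s1^-1): cancels prior s1. Stack: [s1]
Gen 8 (s4^-1): push. Stack: [s1 s4^-1]
Gen 9 (s4): cancels prior s4^-1. Stack: [s1]
Gen 10 (s1^-1): cancels prior s1. Stack: []
Reduced word: (empty)

Answer: yes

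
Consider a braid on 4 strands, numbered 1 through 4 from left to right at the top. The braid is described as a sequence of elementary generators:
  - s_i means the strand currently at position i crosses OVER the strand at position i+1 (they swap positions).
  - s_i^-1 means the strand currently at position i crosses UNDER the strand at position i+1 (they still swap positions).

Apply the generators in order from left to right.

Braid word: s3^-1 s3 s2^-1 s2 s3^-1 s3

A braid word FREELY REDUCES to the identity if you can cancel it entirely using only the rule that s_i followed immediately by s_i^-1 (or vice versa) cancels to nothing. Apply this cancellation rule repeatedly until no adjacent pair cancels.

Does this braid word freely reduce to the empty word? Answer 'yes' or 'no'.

Gen 1 (s3^-1): push. Stack: [s3^-1]
Gen 2 (s3): cancels prior s3^-1. Stack: []
Gen 3 (s2^-1): push. Stack: [s2^-1]
Gen 4 (s2): cancels prior s2^-1. Stack: []
Gen 5 (s3^-1): push. Stack: [s3^-1]
Gen 6 (s3): cancels prior s3^-1. Stack: []
Reduced word: (empty)

Answer: yes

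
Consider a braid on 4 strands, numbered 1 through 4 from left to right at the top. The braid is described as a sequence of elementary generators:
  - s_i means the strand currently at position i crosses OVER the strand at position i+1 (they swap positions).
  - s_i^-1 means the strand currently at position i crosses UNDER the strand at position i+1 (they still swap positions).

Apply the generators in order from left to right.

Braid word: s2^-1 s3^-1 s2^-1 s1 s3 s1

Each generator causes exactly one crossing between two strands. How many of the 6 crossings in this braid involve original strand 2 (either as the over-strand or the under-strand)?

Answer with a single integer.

Gen 1: crossing 2x3. Involves strand 2? yes. Count so far: 1
Gen 2: crossing 2x4. Involves strand 2? yes. Count so far: 2
Gen 3: crossing 3x4. Involves strand 2? no. Count so far: 2
Gen 4: crossing 1x4. Involves strand 2? no. Count so far: 2
Gen 5: crossing 3x2. Involves strand 2? yes. Count so far: 3
Gen 6: crossing 4x1. Involves strand 2? no. Count so far: 3

Answer: 3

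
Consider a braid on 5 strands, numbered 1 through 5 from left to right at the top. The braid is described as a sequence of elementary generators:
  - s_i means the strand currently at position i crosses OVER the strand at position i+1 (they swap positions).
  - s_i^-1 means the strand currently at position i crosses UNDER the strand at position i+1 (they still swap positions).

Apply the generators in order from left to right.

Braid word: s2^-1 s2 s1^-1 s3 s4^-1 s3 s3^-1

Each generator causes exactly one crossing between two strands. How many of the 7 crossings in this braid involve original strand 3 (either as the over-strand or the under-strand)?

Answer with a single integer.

Answer: 4

Derivation:
Gen 1: crossing 2x3. Involves strand 3? yes. Count so far: 1
Gen 2: crossing 3x2. Involves strand 3? yes. Count so far: 2
Gen 3: crossing 1x2. Involves strand 3? no. Count so far: 2
Gen 4: crossing 3x4. Involves strand 3? yes. Count so far: 3
Gen 5: crossing 3x5. Involves strand 3? yes. Count so far: 4
Gen 6: crossing 4x5. Involves strand 3? no. Count so far: 4
Gen 7: crossing 5x4. Involves strand 3? no. Count so far: 4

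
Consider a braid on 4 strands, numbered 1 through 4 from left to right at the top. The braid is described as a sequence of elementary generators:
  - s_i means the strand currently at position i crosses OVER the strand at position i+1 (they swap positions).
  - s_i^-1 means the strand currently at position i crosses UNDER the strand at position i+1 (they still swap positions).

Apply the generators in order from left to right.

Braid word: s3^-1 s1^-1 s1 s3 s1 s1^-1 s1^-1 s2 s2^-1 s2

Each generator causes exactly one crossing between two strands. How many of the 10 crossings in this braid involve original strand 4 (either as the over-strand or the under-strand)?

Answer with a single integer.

Answer: 2

Derivation:
Gen 1: crossing 3x4. Involves strand 4? yes. Count so far: 1
Gen 2: crossing 1x2. Involves strand 4? no. Count so far: 1
Gen 3: crossing 2x1. Involves strand 4? no. Count so far: 1
Gen 4: crossing 4x3. Involves strand 4? yes. Count so far: 2
Gen 5: crossing 1x2. Involves strand 4? no. Count so far: 2
Gen 6: crossing 2x1. Involves strand 4? no. Count so far: 2
Gen 7: crossing 1x2. Involves strand 4? no. Count so far: 2
Gen 8: crossing 1x3. Involves strand 4? no. Count so far: 2
Gen 9: crossing 3x1. Involves strand 4? no. Count so far: 2
Gen 10: crossing 1x3. Involves strand 4? no. Count so far: 2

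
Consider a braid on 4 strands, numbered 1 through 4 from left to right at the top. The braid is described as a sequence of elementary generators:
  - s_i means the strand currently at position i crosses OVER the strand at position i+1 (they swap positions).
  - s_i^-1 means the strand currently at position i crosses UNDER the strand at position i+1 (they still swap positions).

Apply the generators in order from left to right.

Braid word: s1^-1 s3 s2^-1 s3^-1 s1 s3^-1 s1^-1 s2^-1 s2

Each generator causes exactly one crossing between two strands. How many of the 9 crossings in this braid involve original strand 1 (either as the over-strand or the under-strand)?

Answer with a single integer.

Gen 1: crossing 1x2. Involves strand 1? yes. Count so far: 1
Gen 2: crossing 3x4. Involves strand 1? no. Count so far: 1
Gen 3: crossing 1x4. Involves strand 1? yes. Count so far: 2
Gen 4: crossing 1x3. Involves strand 1? yes. Count so far: 3
Gen 5: crossing 2x4. Involves strand 1? no. Count so far: 3
Gen 6: crossing 3x1. Involves strand 1? yes. Count so far: 4
Gen 7: crossing 4x2. Involves strand 1? no. Count so far: 4
Gen 8: crossing 4x1. Involves strand 1? yes. Count so far: 5
Gen 9: crossing 1x4. Involves strand 1? yes. Count so far: 6

Answer: 6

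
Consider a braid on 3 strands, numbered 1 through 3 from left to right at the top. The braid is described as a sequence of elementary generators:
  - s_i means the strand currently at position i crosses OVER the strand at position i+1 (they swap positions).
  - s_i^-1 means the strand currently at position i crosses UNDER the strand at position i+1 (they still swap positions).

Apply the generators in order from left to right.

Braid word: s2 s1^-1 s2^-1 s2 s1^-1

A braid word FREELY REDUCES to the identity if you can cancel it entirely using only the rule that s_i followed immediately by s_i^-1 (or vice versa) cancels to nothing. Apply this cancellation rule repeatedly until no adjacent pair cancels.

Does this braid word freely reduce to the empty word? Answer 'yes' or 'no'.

Gen 1 (s2): push. Stack: [s2]
Gen 2 (s1^-1): push. Stack: [s2 s1^-1]
Gen 3 (s2^-1): push. Stack: [s2 s1^-1 s2^-1]
Gen 4 (s2): cancels prior s2^-1. Stack: [s2 s1^-1]
Gen 5 (s1^-1): push. Stack: [s2 s1^-1 s1^-1]
Reduced word: s2 s1^-1 s1^-1

Answer: no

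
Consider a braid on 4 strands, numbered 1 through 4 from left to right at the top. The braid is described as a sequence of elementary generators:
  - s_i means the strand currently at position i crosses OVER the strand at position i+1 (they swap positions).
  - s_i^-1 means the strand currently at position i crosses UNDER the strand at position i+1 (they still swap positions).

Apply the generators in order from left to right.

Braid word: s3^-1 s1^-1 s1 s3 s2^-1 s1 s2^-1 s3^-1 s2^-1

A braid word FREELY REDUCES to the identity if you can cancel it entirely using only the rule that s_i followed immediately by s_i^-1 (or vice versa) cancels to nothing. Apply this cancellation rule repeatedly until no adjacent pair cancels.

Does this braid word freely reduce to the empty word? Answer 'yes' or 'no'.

Answer: no

Derivation:
Gen 1 (s3^-1): push. Stack: [s3^-1]
Gen 2 (s1^-1): push. Stack: [s3^-1 s1^-1]
Gen 3 (s1): cancels prior s1^-1. Stack: [s3^-1]
Gen 4 (s3): cancels prior s3^-1. Stack: []
Gen 5 (s2^-1): push. Stack: [s2^-1]
Gen 6 (s1): push. Stack: [s2^-1 s1]
Gen 7 (s2^-1): push. Stack: [s2^-1 s1 s2^-1]
Gen 8 (s3^-1): push. Stack: [s2^-1 s1 s2^-1 s3^-1]
Gen 9 (s2^-1): push. Stack: [s2^-1 s1 s2^-1 s3^-1 s2^-1]
Reduced word: s2^-1 s1 s2^-1 s3^-1 s2^-1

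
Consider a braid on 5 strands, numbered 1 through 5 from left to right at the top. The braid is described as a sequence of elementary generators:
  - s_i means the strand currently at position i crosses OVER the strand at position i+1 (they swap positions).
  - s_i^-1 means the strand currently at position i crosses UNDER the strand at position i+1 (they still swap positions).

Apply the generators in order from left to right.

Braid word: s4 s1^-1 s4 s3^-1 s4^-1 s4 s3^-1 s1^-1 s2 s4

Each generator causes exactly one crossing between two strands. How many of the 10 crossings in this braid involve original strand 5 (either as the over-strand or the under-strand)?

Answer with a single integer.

Answer: 5

Derivation:
Gen 1: crossing 4x5. Involves strand 5? yes. Count so far: 1
Gen 2: crossing 1x2. Involves strand 5? no. Count so far: 1
Gen 3: crossing 5x4. Involves strand 5? yes. Count so far: 2
Gen 4: crossing 3x4. Involves strand 5? no. Count so far: 2
Gen 5: crossing 3x5. Involves strand 5? yes. Count so far: 3
Gen 6: crossing 5x3. Involves strand 5? yes. Count so far: 4
Gen 7: crossing 4x3. Involves strand 5? no. Count so far: 4
Gen 8: crossing 2x1. Involves strand 5? no. Count so far: 4
Gen 9: crossing 2x3. Involves strand 5? no. Count so far: 4
Gen 10: crossing 4x5. Involves strand 5? yes. Count so far: 5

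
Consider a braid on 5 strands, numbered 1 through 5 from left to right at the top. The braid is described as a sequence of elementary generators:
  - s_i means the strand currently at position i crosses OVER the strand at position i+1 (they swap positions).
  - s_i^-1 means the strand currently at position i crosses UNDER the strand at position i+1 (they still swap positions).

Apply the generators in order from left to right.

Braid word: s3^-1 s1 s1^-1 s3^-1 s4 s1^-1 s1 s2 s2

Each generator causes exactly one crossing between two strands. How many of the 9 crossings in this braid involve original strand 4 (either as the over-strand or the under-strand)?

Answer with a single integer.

Answer: 3

Derivation:
Gen 1: crossing 3x4. Involves strand 4? yes. Count so far: 1
Gen 2: crossing 1x2. Involves strand 4? no. Count so far: 1
Gen 3: crossing 2x1. Involves strand 4? no. Count so far: 1
Gen 4: crossing 4x3. Involves strand 4? yes. Count so far: 2
Gen 5: crossing 4x5. Involves strand 4? yes. Count so far: 3
Gen 6: crossing 1x2. Involves strand 4? no. Count so far: 3
Gen 7: crossing 2x1. Involves strand 4? no. Count so far: 3
Gen 8: crossing 2x3. Involves strand 4? no. Count so far: 3
Gen 9: crossing 3x2. Involves strand 4? no. Count so far: 3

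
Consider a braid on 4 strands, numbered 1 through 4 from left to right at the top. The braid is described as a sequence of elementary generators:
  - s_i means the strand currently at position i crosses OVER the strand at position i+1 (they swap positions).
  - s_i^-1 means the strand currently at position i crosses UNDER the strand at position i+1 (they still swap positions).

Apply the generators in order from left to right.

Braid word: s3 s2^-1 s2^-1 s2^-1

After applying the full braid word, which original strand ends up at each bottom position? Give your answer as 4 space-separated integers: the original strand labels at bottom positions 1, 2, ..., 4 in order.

Gen 1 (s3): strand 3 crosses over strand 4. Perm now: [1 2 4 3]
Gen 2 (s2^-1): strand 2 crosses under strand 4. Perm now: [1 4 2 3]
Gen 3 (s2^-1): strand 4 crosses under strand 2. Perm now: [1 2 4 3]
Gen 4 (s2^-1): strand 2 crosses under strand 4. Perm now: [1 4 2 3]

Answer: 1 4 2 3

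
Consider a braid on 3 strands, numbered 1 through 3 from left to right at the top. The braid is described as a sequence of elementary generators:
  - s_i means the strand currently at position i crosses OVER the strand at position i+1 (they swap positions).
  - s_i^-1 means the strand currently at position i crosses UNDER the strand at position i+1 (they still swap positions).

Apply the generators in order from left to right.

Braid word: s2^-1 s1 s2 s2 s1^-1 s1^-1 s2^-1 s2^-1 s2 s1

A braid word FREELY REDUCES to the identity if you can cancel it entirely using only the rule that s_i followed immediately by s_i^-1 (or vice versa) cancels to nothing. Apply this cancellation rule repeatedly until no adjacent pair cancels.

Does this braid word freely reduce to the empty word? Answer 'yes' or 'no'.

Answer: no

Derivation:
Gen 1 (s2^-1): push. Stack: [s2^-1]
Gen 2 (s1): push. Stack: [s2^-1 s1]
Gen 3 (s2): push. Stack: [s2^-1 s1 s2]
Gen 4 (s2): push. Stack: [s2^-1 s1 s2 s2]
Gen 5 (s1^-1): push. Stack: [s2^-1 s1 s2 s2 s1^-1]
Gen 6 (s1^-1): push. Stack: [s2^-1 s1 s2 s2 s1^-1 s1^-1]
Gen 7 (s2^-1): push. Stack: [s2^-1 s1 s2 s2 s1^-1 s1^-1 s2^-1]
Gen 8 (s2^-1): push. Stack: [s2^-1 s1 s2 s2 s1^-1 s1^-1 s2^-1 s2^-1]
Gen 9 (s2): cancels prior s2^-1. Stack: [s2^-1 s1 s2 s2 s1^-1 s1^-1 s2^-1]
Gen 10 (s1): push. Stack: [s2^-1 s1 s2 s2 s1^-1 s1^-1 s2^-1 s1]
Reduced word: s2^-1 s1 s2 s2 s1^-1 s1^-1 s2^-1 s1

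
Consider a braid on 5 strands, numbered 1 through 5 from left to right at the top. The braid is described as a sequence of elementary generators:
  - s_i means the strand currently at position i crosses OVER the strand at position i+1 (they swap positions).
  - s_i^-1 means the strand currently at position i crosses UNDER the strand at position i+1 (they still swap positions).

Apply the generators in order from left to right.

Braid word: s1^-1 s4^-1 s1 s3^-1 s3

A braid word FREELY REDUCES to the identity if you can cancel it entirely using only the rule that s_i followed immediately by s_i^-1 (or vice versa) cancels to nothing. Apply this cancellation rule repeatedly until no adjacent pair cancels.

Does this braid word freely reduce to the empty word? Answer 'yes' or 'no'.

Gen 1 (s1^-1): push. Stack: [s1^-1]
Gen 2 (s4^-1): push. Stack: [s1^-1 s4^-1]
Gen 3 (s1): push. Stack: [s1^-1 s4^-1 s1]
Gen 4 (s3^-1): push. Stack: [s1^-1 s4^-1 s1 s3^-1]
Gen 5 (s3): cancels prior s3^-1. Stack: [s1^-1 s4^-1 s1]
Reduced word: s1^-1 s4^-1 s1

Answer: no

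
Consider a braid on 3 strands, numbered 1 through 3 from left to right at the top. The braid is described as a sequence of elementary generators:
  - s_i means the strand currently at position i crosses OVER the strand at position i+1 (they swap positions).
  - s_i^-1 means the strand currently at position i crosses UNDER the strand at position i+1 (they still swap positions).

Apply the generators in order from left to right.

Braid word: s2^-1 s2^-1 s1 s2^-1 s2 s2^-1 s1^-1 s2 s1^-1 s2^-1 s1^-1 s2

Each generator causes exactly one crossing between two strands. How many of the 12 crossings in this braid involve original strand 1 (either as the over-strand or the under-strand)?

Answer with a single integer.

Gen 1: crossing 2x3. Involves strand 1? no. Count so far: 0
Gen 2: crossing 3x2. Involves strand 1? no. Count so far: 0
Gen 3: crossing 1x2. Involves strand 1? yes. Count so far: 1
Gen 4: crossing 1x3. Involves strand 1? yes. Count so far: 2
Gen 5: crossing 3x1. Involves strand 1? yes. Count so far: 3
Gen 6: crossing 1x3. Involves strand 1? yes. Count so far: 4
Gen 7: crossing 2x3. Involves strand 1? no. Count so far: 4
Gen 8: crossing 2x1. Involves strand 1? yes. Count so far: 5
Gen 9: crossing 3x1. Involves strand 1? yes. Count so far: 6
Gen 10: crossing 3x2. Involves strand 1? no. Count so far: 6
Gen 11: crossing 1x2. Involves strand 1? yes. Count so far: 7
Gen 12: crossing 1x3. Involves strand 1? yes. Count so far: 8

Answer: 8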